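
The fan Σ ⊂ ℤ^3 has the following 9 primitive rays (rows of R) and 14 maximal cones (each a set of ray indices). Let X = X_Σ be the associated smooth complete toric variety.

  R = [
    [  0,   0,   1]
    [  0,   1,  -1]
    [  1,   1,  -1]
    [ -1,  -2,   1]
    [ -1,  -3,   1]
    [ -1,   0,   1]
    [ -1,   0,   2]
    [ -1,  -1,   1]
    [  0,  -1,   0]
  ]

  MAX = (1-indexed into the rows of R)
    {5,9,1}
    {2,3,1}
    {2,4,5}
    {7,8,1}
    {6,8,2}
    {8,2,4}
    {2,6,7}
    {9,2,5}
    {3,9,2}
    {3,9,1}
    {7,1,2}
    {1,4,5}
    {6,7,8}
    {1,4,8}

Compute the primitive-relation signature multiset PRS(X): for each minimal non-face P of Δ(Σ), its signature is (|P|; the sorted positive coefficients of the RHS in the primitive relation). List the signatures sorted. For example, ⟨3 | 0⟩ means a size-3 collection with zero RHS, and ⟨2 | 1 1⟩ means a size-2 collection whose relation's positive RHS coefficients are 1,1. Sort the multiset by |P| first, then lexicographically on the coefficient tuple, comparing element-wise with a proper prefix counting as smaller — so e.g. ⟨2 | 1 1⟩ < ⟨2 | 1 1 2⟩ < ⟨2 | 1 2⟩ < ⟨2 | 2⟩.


Σ has 20 primitive collections:

  P={3,8}:  v_{3} + v_{8} = 0  →  sig = ⟨2 | 0⟩
  P={1,6}:  v_{1} + v_{6} = v_{7}  →  sig = ⟨2 | 1⟩
  P={3,4}:  v_{3} + v_{4} = v_{9}  →  sig = ⟨2 | 1⟩
  P={4,9}:  v_{4} + v_{9} = v_{5}  →  sig = ⟨2 | 1⟩
  P={6,9}:  v_{6} + v_{9} = v_{8}  →  sig = ⟨2 | 1⟩
  P={8,9}:  v_{8} + v_{9} = v_{4}  →  sig = ⟨2 | 1⟩
  P={3,6}:  v_{3} + v_{6} = v_{1} + v_{2}  →  sig = ⟨2 | 1 1⟩
  P={5,6}:  v_{5} + v_{6} = v_{4} + v_{8}  →  sig = ⟨2 | 1 1⟩
  P={7,9}:  v_{7} + v_{9} = v_{1} + v_{8}  →  sig = ⟨2 | 1 1⟩
  P={5,7}:  v_{5} + v_{7} = v_{1} + v_{4} + v_{8}  →  sig = ⟨2 | 1 1 1⟩
  P={3,7}:  v_{3} + v_{7} = 2·v_{1} + v_{2}  →  sig = ⟨2 | 1 2⟩
  P={4,7}:  v_{4} + v_{7} = v_{1} + 2·v_{8}  →  sig = ⟨2 | 1 2⟩
  P={3,5}:  v_{3} + v_{5} = 2·v_{9}  →  sig = ⟨2 | 2⟩
  P={4,6}:  v_{4} + v_{6} = 2·v_{8}  →  sig = ⟨2 | 2⟩
  P={5,8}:  v_{5} + v_{8} = 2·v_{4}  →  sig = ⟨2 | 2⟩
  P={1,2,9}:  v_{1} + v_{2} + v_{9} = 0  →  sig = ⟨3 | 0⟩
  P={1,2,4}:  v_{1} + v_{2} + v_{4} = v_{8}  →  sig = ⟨3 | 1⟩
  P={1,2,5}:  v_{1} + v_{2} + v_{5} = v_{4}  →  sig = ⟨3 | 1⟩
  P={1,2,8}:  v_{1} + v_{2} + v_{8} = v_{6}  →  sig = ⟨3 | 1⟩
  P={2,7,8}:  v_{2} + v_{7} + v_{8} = 2·v_{6}  →  sig = ⟨3 | 2⟩

Signatures (|P|; sorted positive RHS coefficients), sorted:
{ ⟨2 | 0⟩,  ⟨2 | 1⟩ ×5,  ⟨2 | 1 1⟩ ×3,  ⟨2 | 1 1 1⟩,  ⟨2 | 1 2⟩ ×2,  ⟨2 | 2⟩ ×3,  ⟨3 | 0⟩,  ⟨3 | 1⟩ ×3,  ⟨3 | 2⟩ }


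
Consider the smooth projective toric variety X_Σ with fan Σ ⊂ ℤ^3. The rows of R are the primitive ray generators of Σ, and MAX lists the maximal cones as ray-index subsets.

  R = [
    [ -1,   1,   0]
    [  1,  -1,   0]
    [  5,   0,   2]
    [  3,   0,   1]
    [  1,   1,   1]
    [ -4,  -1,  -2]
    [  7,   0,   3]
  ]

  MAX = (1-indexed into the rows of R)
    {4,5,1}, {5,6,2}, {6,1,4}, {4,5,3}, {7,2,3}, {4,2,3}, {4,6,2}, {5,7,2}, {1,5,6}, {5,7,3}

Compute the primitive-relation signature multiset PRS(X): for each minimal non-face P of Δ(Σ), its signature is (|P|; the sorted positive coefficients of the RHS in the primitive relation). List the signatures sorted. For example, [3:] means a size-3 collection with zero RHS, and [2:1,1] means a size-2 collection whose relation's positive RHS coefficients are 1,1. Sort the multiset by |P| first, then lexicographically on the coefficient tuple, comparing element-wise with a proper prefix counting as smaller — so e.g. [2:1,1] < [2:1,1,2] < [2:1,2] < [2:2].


9 minimal non-faces of Δ(Σ) (on 7 rays):

  P = {1,2}:  v_{1} + v_{2} = 0 ; sig = [2:]
  P = {3,6}:  v_{3} + v_{6} = v_{2} ; sig = [2:1]
  P = {1,3}:  v_{1} + v_{3} = v_{4} + v_{5} ; sig = [2:1,1]
  P = {1,7}:  v_{1} + v_{7} = v_{3} + v_{5} ; sig = [2:1,1]
  P = {6,7}:  v_{6} + v_{7} = 2·v_{2} + v_{5} ; sig = [2:1,2]
  P = {4,7}:  v_{4} + v_{7} = 2·v_{3} ; sig = [2:2]
  P = {4,5,6}:  v_{4} + v_{5} + v_{6} = 0 ; sig = [3:]
  P = {2,3,5}:  v_{2} + v_{3} + v_{5} = v_{7} ; sig = [3:1]
  P = {2,4,5}:  v_{2} + v_{4} + v_{5} = v_{3} ; sig = [3:1]

Hence PRS(X_Σ) =
{ [2:],  [2:1],  [2:1,1] ×2,  [2:1,2],  [2:2],  [3:],  [3:1] ×2 }


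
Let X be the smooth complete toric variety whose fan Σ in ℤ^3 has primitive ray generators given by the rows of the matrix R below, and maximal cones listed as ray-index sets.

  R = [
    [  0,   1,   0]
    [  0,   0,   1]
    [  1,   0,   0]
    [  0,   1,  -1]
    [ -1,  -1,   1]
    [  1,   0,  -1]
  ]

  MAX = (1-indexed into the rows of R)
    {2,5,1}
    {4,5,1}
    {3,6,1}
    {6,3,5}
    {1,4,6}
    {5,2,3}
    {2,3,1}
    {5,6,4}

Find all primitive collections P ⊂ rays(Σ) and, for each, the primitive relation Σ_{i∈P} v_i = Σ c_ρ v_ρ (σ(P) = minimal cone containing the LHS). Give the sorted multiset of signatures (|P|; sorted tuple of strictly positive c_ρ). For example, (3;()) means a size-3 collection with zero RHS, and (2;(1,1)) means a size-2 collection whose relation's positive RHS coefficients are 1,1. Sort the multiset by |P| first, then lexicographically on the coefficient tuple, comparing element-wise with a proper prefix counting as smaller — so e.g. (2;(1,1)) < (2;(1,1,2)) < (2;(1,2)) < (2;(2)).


Σ has 5 primitive collections:

  P={2,4}:  v_{2} + v_{4} = v_{1} — sig = (2;(1))
  P={2,6}:  v_{2} + v_{6} = v_{3} — sig = (2;(1))
  P={3,4}:  v_{3} + v_{4} = v_{1} + v_{6} — sig = (2;(1,1))
  P={1,5,6}:  v_{1} + v_{5} + v_{6} = 0 — sig = (3;())
  P={1,3,5}:  v_{1} + v_{3} + v_{5} = v_{2} — sig = (3;(1))

Signatures (|P|; sorted positive RHS coefficients), sorted:
    |P|=2: 3 collections, coeffs (1), (1), (1,1)
    |P|=3: 2 collections, coeffs (), (1)


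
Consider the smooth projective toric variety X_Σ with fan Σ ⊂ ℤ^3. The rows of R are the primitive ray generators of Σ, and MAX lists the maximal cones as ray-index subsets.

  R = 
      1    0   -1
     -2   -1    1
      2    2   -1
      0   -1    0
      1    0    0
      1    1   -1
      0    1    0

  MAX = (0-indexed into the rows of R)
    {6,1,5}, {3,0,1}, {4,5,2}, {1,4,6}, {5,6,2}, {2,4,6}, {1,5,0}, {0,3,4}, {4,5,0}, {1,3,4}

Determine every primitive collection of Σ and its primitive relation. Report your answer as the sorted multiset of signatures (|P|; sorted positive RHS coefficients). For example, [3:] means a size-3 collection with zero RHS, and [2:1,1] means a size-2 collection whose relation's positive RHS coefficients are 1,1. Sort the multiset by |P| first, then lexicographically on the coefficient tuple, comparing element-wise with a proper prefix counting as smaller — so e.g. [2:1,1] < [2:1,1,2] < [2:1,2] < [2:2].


Δ(Σ) — 7 vertices, 9 min non-faces:

  {3,6}:  v_{3} + v_{6} = 0  →  sig = [2:]
  {0,6}:  v_{0} + v_{6} = v_{5}  →  sig = [2:1]
  {1,2}:  v_{1} + v_{2} = v_{6}  →  sig = [2:1]
  {3,5}:  v_{3} + v_{5} = v_{0}  →  sig = [2:1]
  {2,3}:  v_{2} + v_{3} = v_{4} + v_{5}  →  sig = [2:1,1]
  {0,2}:  v_{0} + v_{2} = v_{4} + 2·v_{5}  →  sig = [2:1,2]
  {1,4,5}:  v_{1} + v_{4} + v_{5} = 0  →  sig = [3:]
  {0,1,4}:  v_{0} + v_{1} + v_{4} = v_{3}  →  sig = [3:1]
  {4,5,6}:  v_{4} + v_{5} + v_{6} = v_{2}  →  sig = [3:1]

Hence PRS(X_Σ) =
    |P|=2: 6 collections, coeffs (), (1), (1), (1), (1,1), (1,2)
    |P|=3: 3 collections, coeffs (), (1), (1)


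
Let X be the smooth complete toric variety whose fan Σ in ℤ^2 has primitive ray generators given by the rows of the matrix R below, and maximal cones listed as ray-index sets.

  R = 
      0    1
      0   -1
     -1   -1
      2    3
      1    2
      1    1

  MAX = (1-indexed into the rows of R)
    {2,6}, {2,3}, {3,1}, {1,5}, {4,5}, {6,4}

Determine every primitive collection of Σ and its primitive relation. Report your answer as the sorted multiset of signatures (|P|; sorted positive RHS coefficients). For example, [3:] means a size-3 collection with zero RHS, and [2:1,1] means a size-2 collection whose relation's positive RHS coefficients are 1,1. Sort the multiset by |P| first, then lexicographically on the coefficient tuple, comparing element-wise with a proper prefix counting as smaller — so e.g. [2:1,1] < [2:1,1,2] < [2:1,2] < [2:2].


Σ has 9 primitive collections:

  • {1,2}:  v_{1} + v_{2} = 0  ⇒ sig = [2:]
  • {3,6}:  v_{3} + v_{6} = 0  ⇒ sig = [2:]
  • {1,6}:  v_{1} + v_{6} = v_{5}  ⇒ sig = [2:1]
  • {2,5}:  v_{2} + v_{5} = v_{6}  ⇒ sig = [2:1]
  • {3,4}:  v_{3} + v_{4} = v_{5}  ⇒ sig = [2:1]
  • {3,5}:  v_{3} + v_{5} = v_{1}  ⇒ sig = [2:1]
  • {5,6}:  v_{5} + v_{6} = v_{4}  ⇒ sig = [2:1]
  • {1,4}:  v_{1} + v_{4} = 2·v_{5}  ⇒ sig = [2:2]
  • {2,4}:  v_{2} + v_{4} = 2·v_{6}  ⇒ sig = [2:2]

Hence PRS(X_Σ) =
{ [2:] ×2,  [2:1] ×5,  [2:2] ×2 }


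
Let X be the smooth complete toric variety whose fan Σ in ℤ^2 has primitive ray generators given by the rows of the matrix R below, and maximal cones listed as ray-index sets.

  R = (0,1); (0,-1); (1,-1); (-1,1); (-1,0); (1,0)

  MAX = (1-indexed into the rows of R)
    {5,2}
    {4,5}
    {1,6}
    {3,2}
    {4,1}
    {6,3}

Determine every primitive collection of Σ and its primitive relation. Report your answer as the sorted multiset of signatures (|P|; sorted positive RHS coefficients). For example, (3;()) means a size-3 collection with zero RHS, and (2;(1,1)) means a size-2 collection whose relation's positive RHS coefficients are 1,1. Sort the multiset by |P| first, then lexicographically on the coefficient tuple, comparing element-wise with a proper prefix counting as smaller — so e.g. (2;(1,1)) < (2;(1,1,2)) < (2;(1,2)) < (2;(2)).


Δ(Σ) — 6 vertices, 9 min non-faces:

  P = {1,2}:  v_{1} + v_{2} = 0  so sig = (2;())
  P = {3,4}:  v_{3} + v_{4} = 0  so sig = (2;())
  P = {5,6}:  v_{5} + v_{6} = 0  so sig = (2;())
  P = {1,3}:  v_{1} + v_{3} = v_{6}  so sig = (2;(1))
  P = {1,5}:  v_{1} + v_{5} = v_{4}  so sig = (2;(1))
  P = {2,4}:  v_{2} + v_{4} = v_{5}  so sig = (2;(1))
  P = {2,6}:  v_{2} + v_{6} = v_{3}  so sig = (2;(1))
  P = {3,5}:  v_{3} + v_{5} = v_{2}  so sig = (2;(1))
  P = {4,6}:  v_{4} + v_{6} = v_{1}  so sig = (2;(1))

Signatures (|P|; sorted positive RHS coefficients), sorted:
    |P|=2: 9 collections, coeffs (), (), (), (1), (1), (1), (1), (1), (1)


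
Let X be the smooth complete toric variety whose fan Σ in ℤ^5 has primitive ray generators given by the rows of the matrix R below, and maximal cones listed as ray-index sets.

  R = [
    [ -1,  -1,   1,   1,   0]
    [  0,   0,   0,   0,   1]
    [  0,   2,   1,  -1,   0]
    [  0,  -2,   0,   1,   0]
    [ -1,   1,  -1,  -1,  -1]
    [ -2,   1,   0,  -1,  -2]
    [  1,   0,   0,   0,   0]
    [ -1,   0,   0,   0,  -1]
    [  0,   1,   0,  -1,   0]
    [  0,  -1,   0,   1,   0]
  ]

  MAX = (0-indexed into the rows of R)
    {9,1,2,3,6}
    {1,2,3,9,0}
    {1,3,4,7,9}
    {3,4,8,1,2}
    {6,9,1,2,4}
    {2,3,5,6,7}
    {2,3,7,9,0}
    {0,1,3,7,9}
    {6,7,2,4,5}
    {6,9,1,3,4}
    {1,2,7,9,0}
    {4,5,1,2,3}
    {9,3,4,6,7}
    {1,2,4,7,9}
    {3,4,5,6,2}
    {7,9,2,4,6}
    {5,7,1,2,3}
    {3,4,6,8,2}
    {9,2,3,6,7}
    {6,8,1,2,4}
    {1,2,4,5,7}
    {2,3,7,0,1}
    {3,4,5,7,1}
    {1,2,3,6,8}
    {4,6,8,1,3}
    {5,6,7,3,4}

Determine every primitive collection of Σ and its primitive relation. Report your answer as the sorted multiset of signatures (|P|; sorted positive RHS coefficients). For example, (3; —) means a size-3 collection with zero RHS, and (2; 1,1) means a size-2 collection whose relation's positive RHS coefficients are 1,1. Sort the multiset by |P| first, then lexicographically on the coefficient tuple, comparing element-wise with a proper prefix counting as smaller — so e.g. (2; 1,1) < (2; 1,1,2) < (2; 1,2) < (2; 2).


14 collections generate NE(X_Σ); each relation:

  P = {8,9}:  v_{8} + v_{9} = 0 — sig = (2; —)
  P = {0,6}:  v_{0} + v_{6} = v_{2} + v_{3} + v_{9} — sig = (2; 1,1,1)
  P = {7,8}:  v_{7} + v_{8} = v_{2} + v_{3} + v_{4} — sig = (2; 1,1,1)
  P = {0,8}:  v_{0} + v_{8} = v_{1} + v_{2} + v_{3} + v_{7} — sig = (2; 1,1,1,1)
  P = {0,5}:  v_{0} + v_{5} = v_{1} + v_{2} + v_{3} + 3·v_{7} — sig = (2; 1,1,1,3)
  P = {0,4}:  v_{0} + v_{4} = v_{1} + 2·v_{7} — sig = (2; 1,2)
  P = {5,9}:  v_{5} + v_{9} = 2·v_{7} — sig = (2; 2)
  P = {5,8}:  v_{5} + v_{8} = 2·v_{2} + 2·v_{3} + 2·v_{4} — sig = (2; 2,2,2)
  P = {1,6,7}:  v_{1} + v_{6} + v_{7} = 0 — sig = (3; —)
  P = {1,5,6}:  v_{1} + v_{5} + v_{6} = v_{2} + v_{3} + v_{4} — sig = (3; 1,1,1)
  P = {2,3,4,7}:  v_{2} + v_{3} + v_{4} + v_{7} = v_{5} — sig = (4; 1)
  P = {2,3,4,9}:  v_{2} + v_{3} + v_{4} + v_{9} = v_{7} — sig = (4; 1)
  P = {1,2,3,4,6}:  v_{1} + v_{2} + v_{3} + v_{4} + v_{6} = v_{8} — sig = (5; 1)
  P = {1,2,3,7,9}:  v_{1} + v_{2} + v_{3} + v_{7} + v_{9} = v_{0} — sig = (5; 1)

Sorted signature multiset PRS(X):
    (2; —)
    (2; 1,1,1)
    (2; 1,1,1)
    (2; 1,1,1,1)
    (2; 1,1,1,3)
    (2; 1,2)
    (2; 2)
    (2; 2,2,2)
    (3; —)
    (3; 1,1,1)
    (4; 1)
    (4; 1)
    (5; 1)
    (5; 1)


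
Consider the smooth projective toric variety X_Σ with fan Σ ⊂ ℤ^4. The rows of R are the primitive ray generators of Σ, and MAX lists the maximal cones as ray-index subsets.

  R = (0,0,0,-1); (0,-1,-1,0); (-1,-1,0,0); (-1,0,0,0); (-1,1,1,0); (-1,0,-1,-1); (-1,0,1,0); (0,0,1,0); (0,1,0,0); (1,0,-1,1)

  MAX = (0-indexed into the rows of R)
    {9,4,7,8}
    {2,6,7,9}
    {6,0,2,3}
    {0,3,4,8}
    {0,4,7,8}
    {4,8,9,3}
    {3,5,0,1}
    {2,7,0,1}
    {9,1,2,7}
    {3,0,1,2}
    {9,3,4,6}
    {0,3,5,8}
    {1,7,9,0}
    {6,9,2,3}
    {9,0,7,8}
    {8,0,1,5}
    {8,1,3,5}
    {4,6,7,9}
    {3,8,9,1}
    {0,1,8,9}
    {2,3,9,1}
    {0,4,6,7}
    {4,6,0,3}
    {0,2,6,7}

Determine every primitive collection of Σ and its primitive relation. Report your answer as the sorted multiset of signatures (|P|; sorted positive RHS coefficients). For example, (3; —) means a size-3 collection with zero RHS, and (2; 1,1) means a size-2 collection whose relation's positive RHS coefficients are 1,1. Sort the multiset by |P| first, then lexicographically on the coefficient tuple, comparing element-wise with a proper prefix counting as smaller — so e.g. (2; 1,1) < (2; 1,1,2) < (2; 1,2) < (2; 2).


17 collections generate NE(X_Σ); each relation:

  P={1,4}:  v_{1} + v_{4} = v_{3} ; sig = (2; 1)
  P={1,6}:  v_{1} + v_{6} = v_{2} ; sig = (2; 1)
  P={2,8}:  v_{2} + v_{8} = v_{3} ; sig = (2; 1)
  P={3,7}:  v_{3} + v_{7} = v_{6} ; sig = (2; 1)
  P={6,8}:  v_{6} + v_{8} = v_{4} ; sig = (2; 1)
  P={2,4}:  v_{2} + v_{4} = v_{3} + v_{6} ; sig = (2; 1,1)
  P={5,7}:  v_{5} + v_{7} = v_{0} + v_{3} ; sig = (2; 1,1)
  P={2,5}:  v_{2} + v_{5} = v_{0} + v_{1} + 2·v_{3} ; sig = (2; 1,1,2)
  P={4,5}:  v_{4} + v_{5} = v_{0} + 2·v_{3} + v_{8} ; sig = (2; 1,1,2)
  P={5,6}:  v_{5} + v_{6} = v_{0} + 2·v_{3} ; sig = (2; 1,2)
  P={5,9}:  v_{5} + v_{9} = 2·v_{1} + 2·v_{8} ; sig = (2; 2,2)
  P={0,6,9}:  v_{0} + v_{6} + v_{9} = 0 ; sig = (3; —)
  P={1,7,8}:  v_{1} + v_{7} + v_{8} = 0 ; sig = (3; —)
  P={0,2,9}:  v_{0} + v_{2} + v_{9} = v_{1} ; sig = (3; 1)
  P={0,4,9}:  v_{0} + v_{4} + v_{9} = v_{8} ; sig = (3; 1)
  P={0,3,9}:  v_{0} + v_{3} + v_{9} = v_{1} + v_{8} ; sig = (3; 1,1)
  P={0,1,3,8}:  v_{0} + v_{1} + v_{3} + v_{8} = v_{5} ; sig = (4; 1)

Hence PRS(X_Σ) =
    (2; 1)
    (2; 1)
    (2; 1)
    (2; 1)
    (2; 1)
    (2; 1,1)
    (2; 1,1)
    (2; 1,1,2)
    (2; 1,1,2)
    (2; 1,2)
    (2; 2,2)
    (3; —)
    (3; —)
    (3; 1)
    (3; 1)
    (3; 1,1)
    (4; 1)


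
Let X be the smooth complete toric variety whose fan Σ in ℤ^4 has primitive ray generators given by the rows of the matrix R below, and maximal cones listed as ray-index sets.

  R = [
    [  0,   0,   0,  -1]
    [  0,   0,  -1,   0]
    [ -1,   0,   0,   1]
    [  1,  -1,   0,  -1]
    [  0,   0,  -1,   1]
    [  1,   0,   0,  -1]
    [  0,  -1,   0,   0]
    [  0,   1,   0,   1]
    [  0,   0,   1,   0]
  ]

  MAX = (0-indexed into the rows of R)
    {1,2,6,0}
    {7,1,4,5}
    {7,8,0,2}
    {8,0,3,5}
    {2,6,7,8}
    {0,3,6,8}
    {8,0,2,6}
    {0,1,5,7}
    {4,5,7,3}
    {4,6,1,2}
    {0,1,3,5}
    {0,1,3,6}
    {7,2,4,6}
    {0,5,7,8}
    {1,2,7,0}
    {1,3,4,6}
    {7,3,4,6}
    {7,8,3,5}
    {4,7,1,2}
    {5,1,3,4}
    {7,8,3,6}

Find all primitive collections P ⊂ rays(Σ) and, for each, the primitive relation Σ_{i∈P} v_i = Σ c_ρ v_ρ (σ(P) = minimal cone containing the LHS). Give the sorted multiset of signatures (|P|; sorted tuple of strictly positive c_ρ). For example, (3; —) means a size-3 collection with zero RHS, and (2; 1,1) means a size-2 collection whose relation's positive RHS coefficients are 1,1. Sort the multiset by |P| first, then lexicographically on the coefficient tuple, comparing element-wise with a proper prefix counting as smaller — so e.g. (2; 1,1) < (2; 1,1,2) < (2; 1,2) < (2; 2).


10 collections generate NE(X_Σ); each relation:

  P = {1,8}:  v_{1} + v_{8} = 0 ; sig = (2; —)
  P = {2,5}:  v_{2} + v_{5} = 0 ; sig = (2; —)
  P = {0,4}:  v_{0} + v_{4} = v_{1} ; sig = (2; 1)
  P = {2,3}:  v_{2} + v_{3} = v_{6} ; sig = (2; 1)
  P = {5,6}:  v_{5} + v_{6} = v_{3} ; sig = (2; 1)
  P = {4,8}:  v_{4} + v_{8} = v_{6} + v_{7} ; sig = (2; 1,1)
  P = {0,6,7}:  v_{0} + v_{6} + v_{7} = 0 ; sig = (3; —)
  P = {0,3,7}:  v_{0} + v_{3} + v_{7} = v_{5} ; sig = (3; 1)
  P = {1,6,7}:  v_{1} + v_{6} + v_{7} = v_{4} ; sig = (3; 1)
  P = {1,3,7}:  v_{1} + v_{3} + v_{7} = v_{4} + v_{5} ; sig = (3; 1,1)

Sorted signature multiset PRS(X):
    (2; —)
    (2; —)
    (2; 1)
    (2; 1)
    (2; 1)
    (2; 1,1)
    (3; —)
    (3; 1)
    (3; 1)
    (3; 1,1)


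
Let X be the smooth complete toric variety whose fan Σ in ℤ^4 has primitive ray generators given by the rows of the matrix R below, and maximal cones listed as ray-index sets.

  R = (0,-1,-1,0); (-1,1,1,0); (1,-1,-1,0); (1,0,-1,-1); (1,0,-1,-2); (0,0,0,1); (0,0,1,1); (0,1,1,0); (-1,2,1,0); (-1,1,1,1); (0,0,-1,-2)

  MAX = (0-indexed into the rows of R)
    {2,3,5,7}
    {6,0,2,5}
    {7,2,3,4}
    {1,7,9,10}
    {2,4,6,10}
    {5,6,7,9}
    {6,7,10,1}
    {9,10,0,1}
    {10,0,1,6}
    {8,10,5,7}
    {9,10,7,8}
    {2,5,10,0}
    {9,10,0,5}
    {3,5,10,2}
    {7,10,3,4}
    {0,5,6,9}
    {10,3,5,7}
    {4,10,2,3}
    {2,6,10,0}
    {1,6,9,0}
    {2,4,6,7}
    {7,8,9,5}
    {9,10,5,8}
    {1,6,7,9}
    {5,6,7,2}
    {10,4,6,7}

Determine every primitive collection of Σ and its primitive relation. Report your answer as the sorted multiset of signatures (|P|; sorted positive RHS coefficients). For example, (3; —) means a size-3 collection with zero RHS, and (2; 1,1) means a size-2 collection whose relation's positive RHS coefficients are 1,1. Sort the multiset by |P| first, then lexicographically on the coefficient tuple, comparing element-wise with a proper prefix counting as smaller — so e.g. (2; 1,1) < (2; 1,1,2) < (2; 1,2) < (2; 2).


22 minimal non-faces of Δ(Σ) (on 11 rays):

  P = {0,7}:  v_{0} + v_{7} = 0 ; sig = (2; —)
  P = {1,2}:  v_{1} + v_{2} = 0 ; sig = (2; —)
  P = {1,5}:  v_{1} + v_{5} = v_{9} ; sig = (2; 1)
  P = {2,9}:  v_{2} + v_{9} = v_{5} ; sig = (2; 1)
  P = {4,5}:  v_{4} + v_{5} = v_{3} ; sig = (2; 1)
  P = {0,4}:  v_{0} + v_{4} = v_{2} + v_{10} ; sig = (2; 1,1)
  P = {1,4}:  v_{1} + v_{4} = v_{7} + v_{10} ; sig = (2; 1,1)
  P = {3,6}:  v_{3} + v_{6} = v_{2} + v_{7} ; sig = (2; 1,1)
  P = {6,8}:  v_{6} + v_{8} = v_{7} + v_{9} ; sig = (2; 1,1)
  P = {0,3}:  v_{0} + v_{3} = v_{2} + v_{5} + v_{10} ; sig = (2; 1,1,1)
  P = {0,8}:  v_{0} + v_{8} = v_{5} + v_{9} + v_{10} ; sig = (2; 1,1,1)
  P = {1,3}:  v_{1} + v_{3} = v_{5} + v_{7} + v_{10} ; sig = (2; 1,1,1)
  P = {4,9}:  v_{4} + v_{9} = v_{5} + v_{7} + v_{10} ; sig = (2; 1,1,1)
  P = {1,8}:  v_{1} + v_{8} = v_{7} + 2·v_{9} + v_{10} ; sig = (2; 1,1,2)
  P = {2,8}:  v_{2} + v_{8} = 2·v_{5} + v_{7} + v_{10} ; sig = (2; 1,1,2)
  P = {3,9}:  v_{3} + v_{9} = 2·v_{5} + v_{7} + v_{10} ; sig = (2; 1,1,2)
  P = {4,8}:  v_{4} + v_{8} = 2·v_{5} + 2·v_{7} + 2·v_{10} ; sig = (2; 2,2,2)
  P = {3,8}:  v_{3} + v_{8} = 3·v_{5} + 2·v_{7} + 2·v_{10} ; sig = (2; 2,2,3)
  P = {5,6,10}:  v_{5} + v_{6} + v_{10} = 0 ; sig = (3; —)
  P = {2,7,10}:  v_{2} + v_{7} + v_{10} = v_{4} ; sig = (3; 1)
  P = {6,9,10}:  v_{6} + v_{9} + v_{10} = v_{1} ; sig = (3; 1)
  P = {5,7,9,10}:  v_{5} + v_{7} + v_{9} + v_{10} = v_{8} ; sig = (4; 1)

so the primitive-relation signature multiset is
{ (2; —) ×2,  (2; 1) ×3,  (2; 1,1) ×4,  (2; 1,1,1) ×4,  (2; 1,1,2) ×3,  (2; 2,2,2),  (2; 2,2,3),  (3; —),  (3; 1) ×2,  (4; 1) }


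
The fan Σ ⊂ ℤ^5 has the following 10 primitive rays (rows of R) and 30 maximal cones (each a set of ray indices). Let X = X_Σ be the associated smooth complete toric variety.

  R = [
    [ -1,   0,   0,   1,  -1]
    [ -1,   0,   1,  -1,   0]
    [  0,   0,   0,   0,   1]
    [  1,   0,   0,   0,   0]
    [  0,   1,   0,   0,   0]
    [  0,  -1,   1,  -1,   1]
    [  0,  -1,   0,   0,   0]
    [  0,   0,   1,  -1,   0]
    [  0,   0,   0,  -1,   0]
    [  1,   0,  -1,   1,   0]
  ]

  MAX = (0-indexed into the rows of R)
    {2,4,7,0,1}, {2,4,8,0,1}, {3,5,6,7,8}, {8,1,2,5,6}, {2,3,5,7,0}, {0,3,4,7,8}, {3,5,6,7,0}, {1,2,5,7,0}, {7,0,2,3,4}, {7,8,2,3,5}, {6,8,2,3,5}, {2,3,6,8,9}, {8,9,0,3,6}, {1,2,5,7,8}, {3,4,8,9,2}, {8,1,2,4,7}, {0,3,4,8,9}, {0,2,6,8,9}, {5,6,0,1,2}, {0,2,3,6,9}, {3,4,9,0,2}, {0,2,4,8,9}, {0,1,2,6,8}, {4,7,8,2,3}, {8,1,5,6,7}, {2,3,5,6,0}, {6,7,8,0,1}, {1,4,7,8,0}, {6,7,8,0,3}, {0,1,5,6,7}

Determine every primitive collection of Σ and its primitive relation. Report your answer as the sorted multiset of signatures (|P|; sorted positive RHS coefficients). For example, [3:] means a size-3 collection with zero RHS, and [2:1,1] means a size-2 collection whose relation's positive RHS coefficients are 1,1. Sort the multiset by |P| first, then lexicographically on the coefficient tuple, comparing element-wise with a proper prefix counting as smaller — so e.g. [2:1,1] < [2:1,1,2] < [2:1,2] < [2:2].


Primitive collections (10):

  {1,9}:  v_{1} + v_{9} = 0  ⇒ sig = [2:]
  {4,6}:  v_{4} + v_{6} = 0  ⇒ sig = [2:]
  {1,3}:  v_{1} + v_{3} = v_{7}  ⇒ sig = [2:1]
  {7,9}:  v_{7} + v_{9} = v_{3}  ⇒ sig = [2:1]
  {4,5}:  v_{4} + v_{5} = v_{2} + v_{7}  ⇒ sig = [2:1,1]
  {5,9}:  v_{5} + v_{9} = v_{2} + v_{3} + v_{6}  ⇒ sig = [2:1,1,1]
  {2,6,7}:  v_{2} + v_{6} + v_{7} = v_{5}  ⇒ sig = [3:1]
  {0,5,8}:  v_{0} + v_{5} + v_{8} = v_{1} + v_{6}  ⇒ sig = [3:1,1]
  {0,2,3,8}:  v_{0} + v_{2} + v_{3} + v_{8} = 0  ⇒ sig = [4:]
  {0,2,7,8}:  v_{0} + v_{2} + v_{7} + v_{8} = v_{1}  ⇒ sig = [4:1]

Sorted signature multiset PRS(X):
    |P|=2: 6 collections, coeffs (), (), (1), (1), (1,1), (1,1,1)
    |P|=3: 2 collections, coeffs (1), (1,1)
    |P|=4: 2 collections, coeffs (), (1)


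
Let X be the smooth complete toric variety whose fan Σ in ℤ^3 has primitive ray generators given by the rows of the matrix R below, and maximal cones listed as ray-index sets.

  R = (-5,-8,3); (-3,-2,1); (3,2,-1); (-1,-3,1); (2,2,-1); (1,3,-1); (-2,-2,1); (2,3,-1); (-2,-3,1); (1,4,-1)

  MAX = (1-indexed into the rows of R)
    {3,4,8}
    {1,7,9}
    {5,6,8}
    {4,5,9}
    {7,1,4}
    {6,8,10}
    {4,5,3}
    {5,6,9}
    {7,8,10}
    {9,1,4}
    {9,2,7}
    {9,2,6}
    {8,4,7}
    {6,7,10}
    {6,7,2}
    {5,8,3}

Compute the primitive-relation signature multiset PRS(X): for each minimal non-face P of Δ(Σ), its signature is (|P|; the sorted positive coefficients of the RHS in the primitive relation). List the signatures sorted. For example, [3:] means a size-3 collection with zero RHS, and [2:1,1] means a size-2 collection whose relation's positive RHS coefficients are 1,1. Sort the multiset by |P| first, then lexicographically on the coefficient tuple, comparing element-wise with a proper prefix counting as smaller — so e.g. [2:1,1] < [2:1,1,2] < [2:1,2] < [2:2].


Δ(Σ) — 10 vertices, 25 min non-faces:

  P={2,3}:  v_{2} + v_{3} = 0  ⟹  sig = [2:]
  P={4,6}:  v_{4} + v_{6} = 0  ⟹  sig = [2:]
  P={5,7}:  v_{5} + v_{7} = 0  ⟹  sig = [2:]
  P={8,9}:  v_{8} + v_{9} = 0  ⟹  sig = [2:]
  P={1,5}:  v_{1} + v_{5} = v_{4} + v_{9}  ⟹  sig = [2:1,1]
  P={1,6}:  v_{1} + v_{6} = v_{7} + v_{9}  ⟹  sig = [2:1,1]
  P={1,8}:  v_{1} + v_{8} = v_{4} + v_{7}  ⟹  sig = [2:1,1]
  P={2,4}:  v_{2} + v_{4} = v_{7} + v_{9}  ⟹  sig = [2:1,1]
  P={2,5}:  v_{2} + v_{5} = v_{6} + v_{9}  ⟹  sig = [2:1,1]
  P={2,8}:  v_{2} + v_{8} = v_{6} + v_{7}  ⟹  sig = [2:1,1]
  P={3,6}:  v_{3} + v_{6} = v_{5} + v_{8}  ⟹  sig = [2:1,1]
  P={3,7}:  v_{3} + v_{7} = v_{4} + v_{8}  ⟹  sig = [2:1,1]
  P={3,9}:  v_{3} + v_{9} = v_{4} + v_{5}  ⟹  sig = [2:1,1]
  P={4,10}:  v_{4} + v_{10} = v_{7} + v_{8}  ⟹  sig = [2:1,1]
  P={5,10}:  v_{5} + v_{10} = v_{6} + v_{8}  ⟹  sig = [2:1,1]
  P={9,10}:  v_{9} + v_{10} = v_{6} + v_{7}  ⟹  sig = [2:1,1]
  P={1,3}:  v_{1} + v_{3} = 2·v_{4}  ⟹  sig = [2:2]
  P={1,10}:  v_{1} + v_{10} = 2·v_{7}  ⟹  sig = [2:2]
  P={3,10}:  v_{3} + v_{10} = 2·v_{8}  ⟹  sig = [2:2]
  P={1,2}:  v_{1} + v_{2} = 2·v_{7} + 2·v_{9}  ⟹  sig = [2:2,2]
  P={2,10}:  v_{2} + v_{10} = 2·v_{6} + 2·v_{7}  ⟹  sig = [2:2,2]
  P={4,5,8}:  v_{4} + v_{5} + v_{8} = v_{3}  ⟹  sig = [3:1]
  P={4,7,9}:  v_{4} + v_{7} + v_{9} = v_{1}  ⟹  sig = [3:1]
  P={6,7,8}:  v_{6} + v_{7} + v_{8} = v_{10}  ⟹  sig = [3:1]
  P={6,7,9}:  v_{6} + v_{7} + v_{9} = v_{2}  ⟹  sig = [3:1]

Hence PRS(X_Σ) =
    [2:]
    [2:]
    [2:]
    [2:]
    [2:1,1]
    [2:1,1]
    [2:1,1]
    [2:1,1]
    [2:1,1]
    [2:1,1]
    [2:1,1]
    [2:1,1]
    [2:1,1]
    [2:1,1]
    [2:1,1]
    [2:1,1]
    [2:2]
    [2:2]
    [2:2]
    [2:2,2]
    [2:2,2]
    [3:1]
    [3:1]
    [3:1]
    [3:1]


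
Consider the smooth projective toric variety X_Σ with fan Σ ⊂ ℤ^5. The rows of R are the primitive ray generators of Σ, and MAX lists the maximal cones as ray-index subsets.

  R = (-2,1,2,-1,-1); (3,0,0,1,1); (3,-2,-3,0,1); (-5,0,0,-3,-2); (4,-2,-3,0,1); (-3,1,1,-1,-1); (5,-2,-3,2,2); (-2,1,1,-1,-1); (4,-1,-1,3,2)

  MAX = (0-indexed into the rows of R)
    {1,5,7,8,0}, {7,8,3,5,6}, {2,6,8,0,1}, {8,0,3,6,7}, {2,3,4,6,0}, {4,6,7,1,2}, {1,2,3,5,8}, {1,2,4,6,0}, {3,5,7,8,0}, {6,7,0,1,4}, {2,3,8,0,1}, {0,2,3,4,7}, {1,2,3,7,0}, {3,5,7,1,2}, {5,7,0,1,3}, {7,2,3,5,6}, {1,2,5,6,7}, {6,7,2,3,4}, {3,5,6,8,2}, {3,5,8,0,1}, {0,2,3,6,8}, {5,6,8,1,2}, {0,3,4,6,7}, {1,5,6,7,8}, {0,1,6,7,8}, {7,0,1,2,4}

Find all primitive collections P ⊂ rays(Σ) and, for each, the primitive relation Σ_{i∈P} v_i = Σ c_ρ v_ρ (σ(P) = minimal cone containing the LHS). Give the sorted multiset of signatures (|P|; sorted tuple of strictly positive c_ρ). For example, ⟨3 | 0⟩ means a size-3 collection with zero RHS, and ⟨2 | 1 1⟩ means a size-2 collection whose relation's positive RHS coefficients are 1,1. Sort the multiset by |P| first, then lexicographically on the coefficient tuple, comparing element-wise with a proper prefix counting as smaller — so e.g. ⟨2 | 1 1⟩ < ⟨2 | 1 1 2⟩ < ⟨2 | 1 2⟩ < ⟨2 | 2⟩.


The 9 primitive collections of Σ (r=9, n=5):

  P = {4,5}:  v_{4} + v_{5} = v_{2} + v_{7}  ⟹  sig = ⟨2 | 1 1⟩
  P = {4,8}:  v_{4} + v_{8} = v_{0} + 2·v_{6}  ⟹  sig = ⟨2 | 1 2⟩
  P = {0,5,6}:  v_{0} + v_{5} + v_{6} = 0  ⟹  sig = ⟨3 | 0⟩
  P = {1,3,6}:  v_{1} + v_{3} + v_{6} = v_{2}  ⟹  sig = ⟨3 | 1⟩
  P = {2,7,8}:  v_{2} + v_{7} + v_{8} = v_{6}  ⟹  sig = ⟨3 | 1⟩
  P = {0,2,5}:  v_{0} + v_{2} + v_{5} = v_{1} + v_{3}  ⟹  sig = ⟨3 | 1 1⟩
  P = {1,3,4}:  v_{1} + v_{3} + v_{4} = v_{0} + 2·v_{2} + v_{7}  ⟹  sig = ⟨3 | 1 1 2⟩
  P = {1,3,7,8}:  v_{1} + v_{3} + v_{7} + v_{8} = 0  ⟹  sig = ⟨4 | 0⟩
  P = {0,2,6,7}:  v_{0} + v_{2} + v_{6} + v_{7} = v_{4}  ⟹  sig = ⟨4 | 1⟩

Sorted signature multiset PRS(X):
    |P|=2: 2 collections, coeffs (1,1), (1,2)
    |P|=3: 5 collections, coeffs (), (1), (1), (1,1), (1,1,2)
    |P|=4: 2 collections, coeffs (), (1)


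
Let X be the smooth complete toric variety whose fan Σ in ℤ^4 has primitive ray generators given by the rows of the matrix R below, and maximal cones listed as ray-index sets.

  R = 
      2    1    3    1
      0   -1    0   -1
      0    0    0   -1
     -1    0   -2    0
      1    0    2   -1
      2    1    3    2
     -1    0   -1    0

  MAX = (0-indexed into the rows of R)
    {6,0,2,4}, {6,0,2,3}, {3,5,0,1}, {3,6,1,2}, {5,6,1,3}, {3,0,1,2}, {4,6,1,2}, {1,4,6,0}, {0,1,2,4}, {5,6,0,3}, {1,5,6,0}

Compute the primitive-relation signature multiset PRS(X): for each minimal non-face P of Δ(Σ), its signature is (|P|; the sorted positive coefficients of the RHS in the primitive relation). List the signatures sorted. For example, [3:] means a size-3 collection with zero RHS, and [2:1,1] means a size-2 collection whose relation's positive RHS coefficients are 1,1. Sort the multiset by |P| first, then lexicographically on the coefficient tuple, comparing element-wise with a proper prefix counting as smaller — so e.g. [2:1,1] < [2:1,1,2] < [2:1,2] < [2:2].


Minimal non-faces — 5 found among 7 rays, 11 max cones:

  • {2,5}:  v_{2} + v_{5} = v_{0}  ⟹  sig = [2:1]
  • {3,4}:  v_{3} + v_{4} = v_{2}  ⟹  sig = [2:1]
  • {4,5}:  v_{4} + v_{5} = 2·v_{0} + v_{1} + v_{6}  ⟹  sig = [2:1,1,2]
  • {0,1,3,6}:  v_{0} + v_{1} + v_{3} + v_{6} = 0  ⟹  sig = [4:]
  • {0,1,2,6}:  v_{0} + v_{1} + v_{2} + v_{6} = v_{4}  ⟹  sig = [4:1]

Hence PRS(X_Σ) =
{ [2:1] ×2,  [2:1,1,2],  [4:],  [4:1] }


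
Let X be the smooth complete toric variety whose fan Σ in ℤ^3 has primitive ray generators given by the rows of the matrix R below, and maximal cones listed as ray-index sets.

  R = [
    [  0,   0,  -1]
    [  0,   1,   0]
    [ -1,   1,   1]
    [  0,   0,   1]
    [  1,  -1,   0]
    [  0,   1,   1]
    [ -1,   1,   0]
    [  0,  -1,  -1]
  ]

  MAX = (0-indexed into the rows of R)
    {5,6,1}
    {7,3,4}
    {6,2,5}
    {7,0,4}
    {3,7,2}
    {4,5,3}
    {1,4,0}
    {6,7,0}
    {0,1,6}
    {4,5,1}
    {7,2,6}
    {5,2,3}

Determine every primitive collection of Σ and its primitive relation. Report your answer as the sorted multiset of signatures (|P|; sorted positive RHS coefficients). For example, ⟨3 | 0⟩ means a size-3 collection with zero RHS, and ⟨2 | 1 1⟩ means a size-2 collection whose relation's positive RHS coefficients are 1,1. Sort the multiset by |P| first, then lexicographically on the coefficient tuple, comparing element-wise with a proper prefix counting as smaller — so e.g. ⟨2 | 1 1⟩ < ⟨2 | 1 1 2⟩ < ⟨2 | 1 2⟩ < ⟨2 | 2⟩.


10 minimal non-faces of Δ(Σ) (on 8 rays):

  {0,3}:  v_{0} + v_{3} = 0  ⇒ sig = ⟨2 | 0⟩
  {4,6}:  v_{4} + v_{6} = 0  ⇒ sig = ⟨2 | 0⟩
  {5,7}:  v_{5} + v_{7} = 0  ⇒ sig = ⟨2 | 0⟩
  {0,2}:  v_{0} + v_{2} = v_{6}  ⇒ sig = ⟨2 | 1⟩
  {0,5}:  v_{0} + v_{5} = v_{1}  ⇒ sig = ⟨2 | 1⟩
  {1,3}:  v_{1} + v_{3} = v_{5}  ⇒ sig = ⟨2 | 1⟩
  {1,7}:  v_{1} + v_{7} = v_{0}  ⇒ sig = ⟨2 | 1⟩
  {2,4}:  v_{2} + v_{4} = v_{3}  ⇒ sig = ⟨2 | 1⟩
  {3,6}:  v_{3} + v_{6} = v_{2}  ⇒ sig = ⟨2 | 1⟩
  {1,2}:  v_{1} + v_{2} = v_{5} + v_{6}  ⇒ sig = ⟨2 | 1 1⟩

Hence PRS(X_Σ) =
[⟨2 | 0⟩, ⟨2 | 0⟩, ⟨2 | 0⟩, ⟨2 | 1⟩, ⟨2 | 1⟩, ⟨2 | 1⟩, ⟨2 | 1⟩, ⟨2 | 1⟩, ⟨2 | 1⟩, ⟨2 | 1 1⟩]


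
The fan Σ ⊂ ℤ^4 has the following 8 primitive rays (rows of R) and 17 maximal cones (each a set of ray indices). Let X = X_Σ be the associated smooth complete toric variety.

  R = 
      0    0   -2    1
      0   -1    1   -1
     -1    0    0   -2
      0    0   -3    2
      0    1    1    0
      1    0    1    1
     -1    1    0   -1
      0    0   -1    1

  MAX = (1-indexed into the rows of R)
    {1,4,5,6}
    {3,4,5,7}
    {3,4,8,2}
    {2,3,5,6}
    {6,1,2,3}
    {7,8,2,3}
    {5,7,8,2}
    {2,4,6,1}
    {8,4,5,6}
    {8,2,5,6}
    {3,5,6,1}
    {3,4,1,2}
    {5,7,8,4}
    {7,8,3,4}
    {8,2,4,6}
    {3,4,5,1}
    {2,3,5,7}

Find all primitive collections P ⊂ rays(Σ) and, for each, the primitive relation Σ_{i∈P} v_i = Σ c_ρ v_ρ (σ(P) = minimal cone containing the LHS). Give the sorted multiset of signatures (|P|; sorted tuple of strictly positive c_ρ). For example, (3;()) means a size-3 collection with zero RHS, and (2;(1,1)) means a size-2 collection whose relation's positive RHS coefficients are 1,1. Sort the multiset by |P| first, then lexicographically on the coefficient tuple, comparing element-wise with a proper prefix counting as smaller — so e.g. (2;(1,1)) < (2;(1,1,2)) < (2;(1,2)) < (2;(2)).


Primitive collections (9):

  • {1,8}:  v_{1} + v_{8} = v_{4}  →  sig = (2;(1))
  • {6,7}:  v_{6} + v_{7} = v_{5}  →  sig = (2;(1))
  • {1,7}:  v_{1} + v_{7} = v_{3} + v_{4} + v_{5}  →  sig = (2;(1,1,1))
  • {1,2,5}:  v_{1} + v_{2} + v_{5} = 0  →  sig = (3;())
  • {3,6,8}:  v_{3} + v_{6} + v_{8} = 0  →  sig = (3;())
  • {2,4,5}:  v_{2} + v_{4} + v_{5} = v_{8}  →  sig = (3;(1))
  • {3,4,6}:  v_{3} + v_{4} + v_{6} = v_{1}  →  sig = (3;(1))
  • {3,5,8}:  v_{3} + v_{5} + v_{8} = v_{7}  →  sig = (3;(1))
  • {2,4,7}:  v_{2} + v_{4} + v_{7} = v_{3} + 2·v_{8}  →  sig = (3;(1,2))

Signatures (|P|; sorted positive RHS coefficients), sorted:
[(2;(1)), (2;(1)), (2;(1,1,1)), (3;()), (3;()), (3;(1)), (3;(1)), (3;(1)), (3;(1,2))]


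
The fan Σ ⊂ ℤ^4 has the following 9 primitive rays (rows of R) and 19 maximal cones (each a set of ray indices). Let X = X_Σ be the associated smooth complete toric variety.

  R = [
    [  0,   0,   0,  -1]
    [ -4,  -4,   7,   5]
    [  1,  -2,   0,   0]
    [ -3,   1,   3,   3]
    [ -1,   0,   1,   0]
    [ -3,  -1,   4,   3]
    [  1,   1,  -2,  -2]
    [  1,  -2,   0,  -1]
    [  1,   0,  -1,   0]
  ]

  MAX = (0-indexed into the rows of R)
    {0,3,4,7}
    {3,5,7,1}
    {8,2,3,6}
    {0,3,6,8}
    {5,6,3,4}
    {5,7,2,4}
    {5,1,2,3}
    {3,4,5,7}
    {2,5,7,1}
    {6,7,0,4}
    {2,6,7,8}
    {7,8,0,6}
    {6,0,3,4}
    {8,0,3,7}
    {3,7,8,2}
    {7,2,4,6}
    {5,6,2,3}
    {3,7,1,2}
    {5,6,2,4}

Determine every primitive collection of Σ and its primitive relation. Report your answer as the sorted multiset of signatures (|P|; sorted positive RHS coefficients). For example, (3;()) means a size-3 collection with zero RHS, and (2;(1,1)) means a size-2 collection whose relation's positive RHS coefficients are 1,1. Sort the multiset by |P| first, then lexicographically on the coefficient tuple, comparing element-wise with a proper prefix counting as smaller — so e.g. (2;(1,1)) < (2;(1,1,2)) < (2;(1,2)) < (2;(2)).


12 minimal non-faces of Δ(Σ) (on 9 rays):

  P={4,8}:  v_{4} + v_{8} = 0  ⟹  sig = (2;())
  P={0,2}:  v_{0} + v_{2} = v_{7}  ⟹  sig = (2;(1))
  P={5,8}:  v_{5} + v_{8} = v_{2} + v_{3}  ⟹  sig = (2;(1,1))
  P={0,5}:  v_{0} + v_{5} = v_{3} + v_{4} + v_{7}  ⟹  sig = (2;(1,1,1))
  P={1,6}:  v_{1} + v_{6} = v_{2} + v_{4} + v_{5}  ⟹  sig = (2;(1,1,1))
  P={0,1}:  v_{0} + v_{1} = v_{3} + v_{5} + 2·v_{7}  ⟹  sig = (2;(1,1,2))
  P={1,4}:  v_{1} + v_{4} = 2·v_{5} + v_{7}  ⟹  sig = (2;(1,2))
  P={1,8}:  v_{1} + v_{8} = 2·v_{2} + 2·v_{3} + v_{7}  ⟹  sig = (2;(1,2,2))
  P={2,3,4}:  v_{2} + v_{3} + v_{4} = v_{5}  ⟹  sig = (3;(1))
  P={3,6,7}:  v_{3} + v_{6} + v_{7} = v_{4}  ⟹  sig = (3;(1))
  P={5,6,7}:  v_{5} + v_{6} + v_{7} = v_{2} + 2·v_{4}  ⟹  sig = (3;(1,2))
  P={2,3,5,7}:  v_{2} + v_{3} + v_{5} + v_{7} = v_{1}  ⟹  sig = (4;(1))

Signatures (|P|; sorted positive RHS coefficients), sorted:
    |P|=2: 8 collections, coeffs (), (1), (1,1), (1,1,1), (1,1,1), (1,1,2), (1,2), (1,2,2)
    |P|=3: 3 collections, coeffs (1), (1), (1,2)
    |P|=4: 1 collection, coeffs (1)


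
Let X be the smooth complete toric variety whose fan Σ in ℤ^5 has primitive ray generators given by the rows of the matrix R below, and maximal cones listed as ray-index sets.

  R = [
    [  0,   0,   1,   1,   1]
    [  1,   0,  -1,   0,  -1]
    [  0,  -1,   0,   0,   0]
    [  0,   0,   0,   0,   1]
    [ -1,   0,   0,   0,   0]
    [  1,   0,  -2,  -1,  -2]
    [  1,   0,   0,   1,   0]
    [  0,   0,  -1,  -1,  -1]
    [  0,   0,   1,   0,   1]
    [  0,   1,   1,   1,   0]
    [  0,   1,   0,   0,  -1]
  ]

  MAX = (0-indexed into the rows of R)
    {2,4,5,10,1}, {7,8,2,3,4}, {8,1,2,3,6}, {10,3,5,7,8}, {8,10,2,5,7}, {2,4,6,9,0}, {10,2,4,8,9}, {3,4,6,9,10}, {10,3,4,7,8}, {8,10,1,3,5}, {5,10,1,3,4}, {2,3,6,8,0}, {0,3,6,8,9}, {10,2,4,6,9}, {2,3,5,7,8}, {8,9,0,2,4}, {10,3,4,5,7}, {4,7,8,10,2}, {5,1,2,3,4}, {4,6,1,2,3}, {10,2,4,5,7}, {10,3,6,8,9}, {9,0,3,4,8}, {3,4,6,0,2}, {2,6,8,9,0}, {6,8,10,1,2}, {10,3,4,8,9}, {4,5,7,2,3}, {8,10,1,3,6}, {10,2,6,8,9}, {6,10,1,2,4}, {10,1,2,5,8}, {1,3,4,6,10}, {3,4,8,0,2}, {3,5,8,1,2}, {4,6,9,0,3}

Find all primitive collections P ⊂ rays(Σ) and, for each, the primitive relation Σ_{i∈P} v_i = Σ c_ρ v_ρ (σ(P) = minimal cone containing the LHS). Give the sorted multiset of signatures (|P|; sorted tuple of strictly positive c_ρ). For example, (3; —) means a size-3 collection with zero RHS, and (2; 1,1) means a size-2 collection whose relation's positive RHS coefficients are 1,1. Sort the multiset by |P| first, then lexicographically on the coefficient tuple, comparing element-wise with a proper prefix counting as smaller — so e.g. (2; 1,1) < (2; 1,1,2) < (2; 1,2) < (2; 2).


15 collections generate NE(X_Σ); each relation:

  {0,7}:  v_{0} + v_{7} = 0  →  sig = (2; —)
  {0,1}:  v_{0} + v_{1} = v_{6}  →  sig = (2; 1)
  {0,5}:  v_{0} + v_{5} = v_{1}  →  sig = (2; 1)
  {0,10}:  v_{0} + v_{10} = v_{9}  →  sig = (2; 1)
  {1,7}:  v_{1} + v_{7} = v_{5}  →  sig = (2; 1)
  {6,7}:  v_{6} + v_{7} = v_{1}  →  sig = (2; 1)
  {7,9}:  v_{7} + v_{9} = v_{10}  →  sig = (2; 1)
  {1,9}:  v_{1} + v_{9} = v_{6} + v_{10}  →  sig = (2; 1,1)
  {5,9}:  v_{5} + v_{9} = v_{1} + v_{10}  →  sig = (2; 1,1)
  {5,6}:  v_{5} + v_{6} = 2·v_{1}  →  sig = (2; 2)
  {1,4,8}:  v_{1} + v_{4} + v_{8} = 0  →  sig = (3; —)
  {2,3,10}:  v_{2} + v_{3} + v_{10} = 0  →  sig = (3; —)
  {2,3,9}:  v_{2} + v_{3} + v_{9} = v_{0}  →  sig = (3; 1)
  {4,5,8}:  v_{4} + v_{5} + v_{8} = v_{7}  →  sig = (3; 1)
  {4,6,8}:  v_{4} + v_{6} + v_{8} = v_{0}  →  sig = (3; 1)

Hence PRS(X_Σ) =
    |P|=2: 10 collections, coeffs (), (1), (1), (1), (1), (1), (1), (1,1), (1,1), (2)
    |P|=3: 5 collections, coeffs (), (), (1), (1), (1)


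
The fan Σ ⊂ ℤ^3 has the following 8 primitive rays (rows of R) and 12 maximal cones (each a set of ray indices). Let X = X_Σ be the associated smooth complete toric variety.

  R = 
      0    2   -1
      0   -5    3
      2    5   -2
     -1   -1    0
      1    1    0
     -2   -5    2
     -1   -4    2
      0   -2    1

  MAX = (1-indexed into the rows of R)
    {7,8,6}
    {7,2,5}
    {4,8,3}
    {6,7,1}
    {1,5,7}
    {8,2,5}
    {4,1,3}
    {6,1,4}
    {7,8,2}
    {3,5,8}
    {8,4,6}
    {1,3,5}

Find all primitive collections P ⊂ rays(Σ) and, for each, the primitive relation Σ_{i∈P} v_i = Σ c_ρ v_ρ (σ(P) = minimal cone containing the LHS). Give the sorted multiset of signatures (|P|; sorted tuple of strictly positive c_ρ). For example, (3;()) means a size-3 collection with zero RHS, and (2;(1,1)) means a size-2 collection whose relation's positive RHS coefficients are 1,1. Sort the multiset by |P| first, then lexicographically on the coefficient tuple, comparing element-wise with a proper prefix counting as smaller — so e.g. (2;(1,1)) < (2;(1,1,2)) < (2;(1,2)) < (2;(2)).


11 collections generate NE(X_Σ); each relation:

  P={1,8}:  v_{1} + v_{8} = 0  so sig = (2;())
  P={3,6}:  v_{3} + v_{6} = 0  so sig = (2;())
  P={4,5}:  v_{4} + v_{5} = 0  so sig = (2;())
  P={3,7}:  v_{3} + v_{7} = v_{5}  so sig = (2;(1))
  P={4,7}:  v_{4} + v_{7} = v_{6}  so sig = (2;(1))
  P={5,6}:  v_{5} + v_{6} = v_{7}  so sig = (2;(1))
  P={1,2}:  v_{1} + v_{2} = v_{5} + v_{7}  so sig = (2;(1,1))
  P={2,4}:  v_{2} + v_{4} = v_{7} + v_{8}  so sig = (2;(1,1))
  P={2,3}:  v_{2} + v_{3} = 2·v_{5} + v_{8}  so sig = (2;(1,2))
  P={2,6}:  v_{2} + v_{6} = 2·v_{7} + v_{8}  so sig = (2;(1,2))
  P={5,7,8}:  v_{5} + v_{7} + v_{8} = v_{2}  so sig = (3;(1))

Sorted signature multiset PRS(X):
    (2;())
    (2;())
    (2;())
    (2;(1))
    (2;(1))
    (2;(1))
    (2;(1,1))
    (2;(1,1))
    (2;(1,2))
    (2;(1,2))
    (3;(1))


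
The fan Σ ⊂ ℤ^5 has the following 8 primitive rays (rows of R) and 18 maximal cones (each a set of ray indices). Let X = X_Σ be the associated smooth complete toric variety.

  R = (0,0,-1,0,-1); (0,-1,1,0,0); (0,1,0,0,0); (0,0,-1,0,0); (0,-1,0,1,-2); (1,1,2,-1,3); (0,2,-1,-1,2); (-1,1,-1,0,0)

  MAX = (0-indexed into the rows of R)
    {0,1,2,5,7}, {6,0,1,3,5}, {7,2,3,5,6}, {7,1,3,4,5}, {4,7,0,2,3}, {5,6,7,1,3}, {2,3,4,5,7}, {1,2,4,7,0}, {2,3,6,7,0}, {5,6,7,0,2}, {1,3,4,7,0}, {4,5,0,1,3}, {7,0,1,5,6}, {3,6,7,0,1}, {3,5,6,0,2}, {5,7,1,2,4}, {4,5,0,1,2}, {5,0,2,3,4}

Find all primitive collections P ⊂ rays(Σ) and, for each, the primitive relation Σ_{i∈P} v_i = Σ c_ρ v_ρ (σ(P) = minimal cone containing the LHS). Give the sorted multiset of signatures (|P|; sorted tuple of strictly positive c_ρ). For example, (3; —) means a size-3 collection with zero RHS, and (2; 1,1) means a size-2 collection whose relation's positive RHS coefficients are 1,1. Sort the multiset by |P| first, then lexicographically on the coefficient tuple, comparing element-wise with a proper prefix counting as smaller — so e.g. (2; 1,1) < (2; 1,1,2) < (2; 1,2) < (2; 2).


|primitive collections| = 5. Relations:

  • {4,6}:  v_{4} + v_{6} = v_{2} + v_{3} — sig = (2; 1,1)
  • {1,2,3}:  v_{1} + v_{2} + v_{3} = 0 — sig = (3; —)
  • {1,2,6}:  v_{1} + v_{2} + v_{6} = v_{0} + v_{5} + v_{7} — sig = (3; 1,1,1)
  • {0,3,5,7}:  v_{0} + v_{3} + v_{5} + v_{7} = v_{6} — sig = (4; 1)
  • {0,4,5,7}:  v_{0} + v_{4} + v_{5} + v_{7} = v_{2} — sig = (4; 1)

Hence PRS(X_Σ) =
    |P|=2: 1 collection, coeffs (1,1)
    |P|=3: 2 collections, coeffs (), (1,1,1)
    |P|=4: 2 collections, coeffs (1), (1)
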